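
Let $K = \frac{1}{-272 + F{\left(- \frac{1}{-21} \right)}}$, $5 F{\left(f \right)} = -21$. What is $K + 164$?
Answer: $\frac{226479}{1381} \approx 164.0$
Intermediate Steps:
$F{\left(f \right)} = - \frac{21}{5}$ ($F{\left(f \right)} = \frac{1}{5} \left(-21\right) = - \frac{21}{5}$)
$K = - \frac{5}{1381}$ ($K = \frac{1}{-272 - \frac{21}{5}} = \frac{1}{- \frac{1381}{5}} = - \frac{5}{1381} \approx -0.0036206$)
$K + 164 = - \frac{5}{1381} + 164 = \frac{226479}{1381}$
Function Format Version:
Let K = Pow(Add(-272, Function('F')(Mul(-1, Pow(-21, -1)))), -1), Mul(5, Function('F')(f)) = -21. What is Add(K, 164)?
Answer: Rational(226479, 1381) ≈ 164.00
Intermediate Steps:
Function('F')(f) = Rational(-21, 5) (Function('F')(f) = Mul(Rational(1, 5), -21) = Rational(-21, 5))
K = Rational(-5, 1381) (K = Pow(Add(-272, Rational(-21, 5)), -1) = Pow(Rational(-1381, 5), -1) = Rational(-5, 1381) ≈ -0.0036206)
Add(K, 164) = Add(Rational(-5, 1381), 164) = Rational(226479, 1381)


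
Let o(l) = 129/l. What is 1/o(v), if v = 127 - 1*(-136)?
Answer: 263/129 ≈ 2.0388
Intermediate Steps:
v = 263 (v = 127 + 136 = 263)
1/o(v) = 1/(129/263) = 263/129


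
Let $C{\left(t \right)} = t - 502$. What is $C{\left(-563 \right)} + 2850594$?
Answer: $2849529$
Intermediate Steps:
$C{\left(t \right)} = -502 + t$
$C{\left(-563 \right)} + 2850594 = \left(-502 - 563\right) + 2850594 = -1065 + 2850594 = 2849529$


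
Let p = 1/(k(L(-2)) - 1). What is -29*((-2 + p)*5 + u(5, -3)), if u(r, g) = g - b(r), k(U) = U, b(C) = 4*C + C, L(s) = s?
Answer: 3451/3 ≈ 1150.3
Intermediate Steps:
b(C) = 5*C
p = -1/3 (p = 1/(-2 - 1) = 1/(-3) = -1/3 ≈ -0.33333)
u(r, g) = g - 5*r
-29*((-2 + p)*5 + u(5, -3)) = -29*((-2 - 1/3)*5 + (-3 - 5*5)) = -29*(-7/3*5 + (-3 - 25)) = -29*(-35/3 - 28) = -29*(-119/3) = 3451/3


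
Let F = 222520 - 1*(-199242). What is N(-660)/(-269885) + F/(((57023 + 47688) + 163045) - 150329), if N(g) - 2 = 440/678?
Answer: 38587328018984/10743515418405 ≈ 3.5917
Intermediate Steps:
N(g) = 898/339 (N(g) = 2 + 440/678 = 2 + 440*(1/678) = 2 + 220/339 = 898/339)
F = 421762 (F = 222520 + 199242 = 421762)
N(-660)/(-269885) + F/(((57023 + 47688) + 163045) - 150329) = (898/339)/(-269885) + 421762/(((57023 + 47688) + 163045) - 150329) = (898/339)*(-1/269885) + 421762/((104711 + 163045) - 150329) = -898/91491015 + 421762/(267756 - 150329) = -898/91491015 + 421762/117427 = 38587328018984/10743515418405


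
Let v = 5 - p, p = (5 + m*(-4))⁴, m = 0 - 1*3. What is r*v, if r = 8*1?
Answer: -668128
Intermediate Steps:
m = -3 (m = 0 - 3 = -3)
r = 8
p = 83521 (p = (5 - 3*(-4))⁴ = (5 + 12)⁴ = 17⁴ = 83521)
v = -83516 (v = 5 - 1*83521 = 5 - 83521 = -83516)
r*v = 8*(-83516) = -668128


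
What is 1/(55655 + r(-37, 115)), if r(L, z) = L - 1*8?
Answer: 1/55610 ≈ 1.7982e-5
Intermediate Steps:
r(L, z) = -8 + L (r(L, z) = L - 8 = -8 + L)
1/(55655 + r(-37, 115)) = 1/(55655 + (-8 - 37)) = 1/(55655 - 45) = 1/55610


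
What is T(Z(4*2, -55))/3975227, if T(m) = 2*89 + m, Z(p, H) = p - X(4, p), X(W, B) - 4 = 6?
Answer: 176/3975227 ≈ 4.4274e-5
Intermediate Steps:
X(W, B) = 10 (X(W, B) = 4 + 6 = 10)
Z(p, H) = -10 + p (Z(p, H) = p - 1*10 = p - 10 = -10 + p)
T(m) = 178 + m
T(Z(4*2, -55))/3975227 = (178 + (-10 + 4*2))/3975227 = (178 + (-10 + 8))*(1/3975227) = (178 - 2)*(1/3975227) = 176*(1/3975227) = 176/3975227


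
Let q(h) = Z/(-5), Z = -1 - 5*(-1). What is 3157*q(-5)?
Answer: -12628/5 ≈ -2525.6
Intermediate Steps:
Z = 4 (Z = -1 + 5 = 4)
q(h) = -⅘ (q(h) = 4/(-5) = 4*(-⅕) = -⅘)
3157*q(-5) = 3157*(-⅘) = -12628/5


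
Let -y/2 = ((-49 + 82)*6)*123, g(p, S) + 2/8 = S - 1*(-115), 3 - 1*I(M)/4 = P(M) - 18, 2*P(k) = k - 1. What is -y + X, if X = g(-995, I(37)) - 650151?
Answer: -2405265/4 ≈ -6.0132e+5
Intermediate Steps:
P(k) = -½ + k/2 (P(k) = (k - 1)/2 = (-1 + k)/2 = -½ + k/2)
I(M) = 86 - 2*M (I(M) = 12 - 4*((-½ + M/2) - 18) = 12 - 4*(-37/2 + M/2) = 12 + (74 - 2*M) = 86 - 2*M)
g(p, S) = 459/4 + S (g(p, S) = -¼ + (S - 1*(-115)) = -¼ + (S + 115) = -¼ + (115 + S) = 459/4 + S)
X = -2600097/4 (X = (459/4 + (86 - 2*37)) - 650151 = (459/4 + (86 - 74)) - 650151 = (459/4 + 12) - 650151 = 507/4 - 650151 = -2600097/4 ≈ -6.5002e+5)
y = -48708 (y = -2*(-49 + 82)*6*123 = -2*33*6*123 = -396*123 = -2*24354 = -48708)
-y + X = -1*(-48708) - 2600097/4 = 48708 - 2600097/4 = -2405265/4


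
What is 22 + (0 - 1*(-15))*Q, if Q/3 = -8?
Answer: -338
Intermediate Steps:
Q = -24 (Q = 3*(-8) = -24)
22 + (0 - 1*(-15))*Q = 22 + (0 - 1*(-15))*(-24) = 22 + (0 + 15)*(-24) = 22 + 15*(-24) = 22 - 360 = -338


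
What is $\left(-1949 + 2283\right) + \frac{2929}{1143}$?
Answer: $\frac{384691}{1143} \approx 336.56$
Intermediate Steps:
$\left(-1949 + 2283\right) + \frac{2929}{1143} = 334 + 2929 \cdot \frac{1}{1143} = 334 + \frac{2929}{1143} = \frac{384691}{1143}$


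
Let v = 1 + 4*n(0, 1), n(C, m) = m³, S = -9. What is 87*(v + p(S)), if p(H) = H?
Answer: -348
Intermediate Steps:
v = 5 (v = 1 + 4*1³ = 1 + 4*1 = 1 + 4 = 5)
87*(v + p(S)) = 87*(5 - 9) = 87*(-4) = -348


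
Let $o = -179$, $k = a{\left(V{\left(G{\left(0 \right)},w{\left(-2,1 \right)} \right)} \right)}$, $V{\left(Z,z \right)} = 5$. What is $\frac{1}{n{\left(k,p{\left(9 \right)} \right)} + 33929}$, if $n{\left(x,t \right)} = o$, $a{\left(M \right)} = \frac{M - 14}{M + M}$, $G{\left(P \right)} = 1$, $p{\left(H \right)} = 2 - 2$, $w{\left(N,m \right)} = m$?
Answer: $\frac{1}{33750} \approx 2.963 \cdot 10^{-5}$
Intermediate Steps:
$p{\left(H \right)} = 0$
$a{\left(M \right)} = \frac{-14 + M}{2 M}$
$k = - \frac{9}{10}$ ($k = \frac{-14 + 5}{2 \cdot 5} = \frac{1}{2} \cdot \frac{1}{5} \left(-9\right) = - \frac{9}{10} \approx -0.9$)
$n{\left(x,t \right)} = -179$
$\frac{1}{n{\left(k,p{\left(9 \right)} \right)} + 33929} = \frac{1}{-179 + 33929} = \frac{1}{33750}$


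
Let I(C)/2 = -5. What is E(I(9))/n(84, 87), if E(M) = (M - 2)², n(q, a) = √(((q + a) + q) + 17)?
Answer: 36*√17/17 ≈ 8.7313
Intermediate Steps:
n(q, a) = √(17 + a + 2*q) (n(q, a) = √(((a + q) + q) + 17) = √((a + 2*q) + 17) = √(17 + a + 2*q))
I(C) = -10 (I(C) = 2*(-5) = -10)
E(M) = (-2 + M)²
E(I(9))/n(84, 87) = (-2 - 10)²/(√(17 + 87 + 2*84)) = (-12)²/(√(17 + 87 + 168)) = 144/(√272) = 144/((4*√17)) = 144*(√17/68) = 36*√17/17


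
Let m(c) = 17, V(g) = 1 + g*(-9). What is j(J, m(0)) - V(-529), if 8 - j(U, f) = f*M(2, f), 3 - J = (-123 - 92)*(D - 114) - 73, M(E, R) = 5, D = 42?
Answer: -4839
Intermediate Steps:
V(g) = 1 - 9*g
J = -15404 (J = 3 - ((-123 - 92)*(42 - 114) - 73) = 3 - (-215*(-72) - 73) = 3 - (15480 - 73) = 3 - 1*15407 = 3 - 15407 = -15404)
j(U, f) = 8 - 5*f (j(U, f) = 8 - f*5 = 8 - 5*f)
j(J, m(0)) - V(-529) = (8 - 5*17) - (1 - 9*(-529)) = (8 - 85) - (1 + 4761) = -77 - 1*4762 = -77 - 4762 = -4839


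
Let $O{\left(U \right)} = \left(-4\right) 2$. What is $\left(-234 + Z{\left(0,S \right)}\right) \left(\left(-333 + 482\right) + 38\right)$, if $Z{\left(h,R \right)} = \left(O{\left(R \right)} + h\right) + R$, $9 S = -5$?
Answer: $- \frac{408221}{9} \approx -45358.0$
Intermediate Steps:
$S = - \frac{5}{9}$ ($S = \frac{1}{9} \left(-5\right) = - \frac{5}{9} \approx -0.55556$)
$O{\left(U \right)} = -8$
$Z{\left(h,R \right)} = -8 + R + h$ ($Z{\left(h,R \right)} = \left(-8 + h\right) + R = -8 + R + h$)
$\left(-234 + Z{\left(0,S \right)}\right) \left(\left(-333 + 482\right) + 38\right) = \left(-234 - \frac{77}{9}\right) \left(\left(-333 + 482\right) + 38\right) = \left(-234 - \frac{77}{9}\right) \left(149 + 38\right) = \left(- \frac{2183}{9}\right) 187 = - \frac{408221}{9}$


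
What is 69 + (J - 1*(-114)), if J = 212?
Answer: 395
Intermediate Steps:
69 + (J - 1*(-114)) = 69 + (212 - 1*(-114)) = 69 + (212 + 114) = 69 + 326 = 395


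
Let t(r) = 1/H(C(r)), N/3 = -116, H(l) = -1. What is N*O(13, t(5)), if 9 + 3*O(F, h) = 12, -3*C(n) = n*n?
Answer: -348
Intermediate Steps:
C(n) = -n²/3 (C(n) = -n*n/3 = -n²/3)
N = -348 (N = 3*(-116) = -348)
t(r) = -1 (t(r) = 1/(-1) = -1)
O(F, h) = 1 (O(F, h) = -3 + (⅓)*12 = -3 + 4 = 1)
N*O(13, t(5)) = -348*1 = -348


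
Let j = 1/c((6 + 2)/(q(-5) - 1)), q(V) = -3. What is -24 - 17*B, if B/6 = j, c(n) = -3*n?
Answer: -41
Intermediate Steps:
j = 1/6 (j = 1/(-3*(6 + 2)/(-3 - 1)) = 1/(-24/(-4)) = 1/(-24*(-1)/4) = 1/(-3*(-2)) = 1/6 ≈ 0.16667)
B = 1 (B = 6*(1/6) = 1)
-24 - 17*B = -24 - 17*1 = -24 - 17 = -41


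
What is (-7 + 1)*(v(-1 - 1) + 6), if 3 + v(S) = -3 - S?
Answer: -12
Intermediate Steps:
v(S) = -6 - S (v(S) = -3 + (-3 - S) = -6 - S)
(-7 + 1)*(v(-1 - 1) + 6) = (-7 + 1)*((-6 - (-1 - 1)) + 6) = -6*((-6 - 1*(-2)) + 6) = -6*((-6 + 2) + 6) = -6*(-4 + 6) = -6*2 = -12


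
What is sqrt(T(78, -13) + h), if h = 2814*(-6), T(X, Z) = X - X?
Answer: 6*I*sqrt(469) ≈ 129.94*I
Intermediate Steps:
T(X, Z) = 0
h = -16884
sqrt(T(78, -13) + h) = sqrt(0 - 16884) = sqrt(-16884) = 6*I*sqrt(469)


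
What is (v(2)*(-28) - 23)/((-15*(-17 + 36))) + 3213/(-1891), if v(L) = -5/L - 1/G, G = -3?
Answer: -2960798/1616805 ≈ -1.8313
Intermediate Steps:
v(L) = ⅓ - 5/L (v(L) = -5/L - 1/(-3) = -5/L - 1*(-⅓) = -5/L + ⅓ = ⅓ - 5/L)
(v(2)*(-28) - 23)/((-15*(-17 + 36))) + 3213/(-1891) = (((⅓)*(-15 + 2)/2)*(-28) - 23)/((-15*(-17 + 36))) + 3213/(-1891) = (((⅓)*(½)*(-13))*(-28) - 23)/((-15*19)) + 3213*(-1/1891) = (-13/6*(-28) - 23)/(-285) - 3213/1891 = (182/3 - 23)*(-1/285) - 3213/1891 = (113/3)*(-1/285) - 3213/1891 = -113/855 - 3213/1891 = -2960798/1616805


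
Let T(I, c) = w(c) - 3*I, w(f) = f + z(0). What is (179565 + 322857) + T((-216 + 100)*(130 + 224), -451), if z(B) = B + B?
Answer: 625163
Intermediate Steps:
z(B) = 2*B
w(f) = f (w(f) = f + 2*0 = f + 0 = f)
T(I, c) = c - 3*I
(179565 + 322857) + T((-216 + 100)*(130 + 224), -451) = (179565 + 322857) + (-451 - 3*(-216 + 100)*(130 + 224)) = 502422 + (-451 - (-348)*354) = 502422 + (-451 - 3*(-41064)) = 502422 + (-451 + 123192) = 502422 + 122741 = 625163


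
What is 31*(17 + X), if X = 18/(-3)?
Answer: 341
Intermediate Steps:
X = -6 (X = 18*(-1/3) = -6)
31*(17 + X) = 31*(17 - 6) = 31*11 = 341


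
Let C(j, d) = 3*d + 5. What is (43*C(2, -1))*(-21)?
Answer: -1806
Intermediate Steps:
C(j, d) = 5 + 3*d
(43*C(2, -1))*(-21) = (43*(5 + 3*(-1)))*(-21) = (43*(5 - 3))*(-21) = (43*2)*(-21) = 86*(-21) = -1806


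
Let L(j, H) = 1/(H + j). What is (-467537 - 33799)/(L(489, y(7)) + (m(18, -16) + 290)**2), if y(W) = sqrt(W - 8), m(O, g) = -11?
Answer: -9331615676277576/1448893187283781 - 501336*I/1448893187283781 ≈ -6.4405 - 3.4601e-10*I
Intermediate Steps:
y(W) = sqrt(-8 + W)
(-467537 - 33799)/(L(489, y(7)) + (m(18, -16) + 290)**2) = (-467537 - 33799)/(1/(sqrt(-8 + 7) + 489) + (-11 + 290)**2) = -501336/(1/(sqrt(-1) + 489) + 279**2) = -501336/(1/(I + 489) + 77841) = -501336/(1/(489 + I) + 77841) = -501336/((489 - I)/239122 + 77841) = -501336/(77841 + (489 - I)/239122)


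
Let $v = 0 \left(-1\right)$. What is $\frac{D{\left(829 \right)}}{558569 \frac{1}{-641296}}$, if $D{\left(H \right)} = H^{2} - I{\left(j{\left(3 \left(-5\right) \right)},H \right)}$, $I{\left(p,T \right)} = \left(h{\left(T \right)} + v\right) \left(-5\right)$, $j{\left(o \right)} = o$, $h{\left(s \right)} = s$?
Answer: $- \frac{443383076256}{558569} \approx -7.9378 \cdot 10^{5}$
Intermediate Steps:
$v = 0$
$I{\left(p,T \right)} = - 5 T$ ($I{\left(p,T \right)} = \left(T + 0\right) \left(-5\right) = T \left(-5\right) = - 5 T$)
$D{\left(H \right)} = H^{2} + 5 H$ ($D{\left(H \right)} = H^{2} - - 5 H = H^{2} + 5 H$)
$\frac{D{\left(829 \right)}}{558569 \frac{1}{-641296}} = \frac{829 \left(5 + 829\right)}{558569 \frac{1}{-641296}} = \frac{829 \cdot 834}{558569 \left(- \frac{1}{641296}\right)} = \frac{691386}{- \frac{558569}{641296}} = 691386 \left(- \frac{641296}{558569}\right) = - \frac{443383076256}{558569}$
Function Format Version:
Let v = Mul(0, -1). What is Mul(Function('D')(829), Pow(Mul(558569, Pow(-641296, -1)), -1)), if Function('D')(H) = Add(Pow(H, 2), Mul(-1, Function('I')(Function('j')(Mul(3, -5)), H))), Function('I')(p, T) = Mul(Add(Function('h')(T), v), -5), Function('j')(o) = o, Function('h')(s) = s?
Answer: Rational(-443383076256, 558569) ≈ -7.9378e+5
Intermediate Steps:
v = 0
Function('I')(p, T) = Mul(-5, T) (Function('I')(p, T) = Mul(Add(T, 0), -5) = Mul(T, -5) = Mul(-5, T))
Function('D')(H) = Add(Pow(H, 2), Mul(5, H)) (Function('D')(H) = Add(Pow(H, 2), Mul(-1, Mul(-5, H))) = Add(Pow(H, 2), Mul(5, H)))
Mul(Function('D')(829), Pow(Mul(558569, Pow(-641296, -1)), -1)) = Mul(Mul(829, Add(5, 829)), Pow(Mul(558569, Pow(-641296, -1)), -1)) = Mul(Mul(829, 834), Pow(Mul(558569, Rational(-1, 641296)), -1)) = Mul(691386, Pow(Rational(-558569, 641296), -1)) = Mul(691386, Rational(-641296, 558569)) = Rational(-443383076256, 558569)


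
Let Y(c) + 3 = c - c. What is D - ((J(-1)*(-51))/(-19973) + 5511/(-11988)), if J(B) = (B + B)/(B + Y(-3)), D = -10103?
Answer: -806305138621/79812108 ≈ -10103.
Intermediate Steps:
Y(c) = -3 (Y(c) = -3 + (c - c) = -3 + 0 = -3)
J(B) = 2*B/(-3 + B) (J(B) = (B + B)/(B - 3) = (2*B)/(-3 + B) = 2*B/(-3 + B))
D - ((J(-1)*(-51))/(-19973) + 5511/(-11988)) = -10103 - (((2*(-1)/(-3 - 1))*(-51))/(-19973) + 5511/(-11988)) = -10103 - (((2*(-1)/(-4))*(-51))*(-1/19973) + 5511*(-1/11988)) = -10103 - (((2*(-1)*(-1/4))*(-51))*(-1/19973) - 1837/3996) = -10103 - (((1/2)*(-51))*(-1/19973) - 1837/3996) = -10103 - (-51/2*(-1/19973) - 1837/3996) = -10103 - (51/39946 - 1837/3996) = -10103 - 1*(-36588503/79812108) = -10103 + 36588503/79812108 = -806305138621/79812108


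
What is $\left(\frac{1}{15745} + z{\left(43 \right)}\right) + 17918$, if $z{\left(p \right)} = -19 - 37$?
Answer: $\frac{281237191}{15745} \approx 17862.0$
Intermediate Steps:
$z{\left(p \right)} = -56$
$\left(\frac{1}{15745} + z{\left(43 \right)}\right) + 17918 = \left(\frac{1}{15745} - 56\right) + 17918 = - \frac{881719}{15745} + 17918 = \frac{281237191}{15745}$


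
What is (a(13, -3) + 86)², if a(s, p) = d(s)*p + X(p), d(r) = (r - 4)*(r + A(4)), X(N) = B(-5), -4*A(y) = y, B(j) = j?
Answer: 59049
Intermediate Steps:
A(y) = -y/4
X(N) = -5
d(r) = (-1 + r)*(-4 + r) (d(r) = (r - 4)*(r - ¼*4) = (-4 + r)*(r - 1) = (-4 + r)*(-1 + r) = (-1 + r)*(-4 + r))
a(s, p) = -5 + p*(4 + s² - 5*s) (a(s, p) = (4 + s² - 5*s)*p - 5 = p*(4 + s² - 5*s) - 5 = -5 + p*(4 + s² - 5*s))
(a(13, -3) + 86)² = ((-5 - 3*(4 + 13² - 5*13)) + 86)² = ((-5 - 3*(4 + 169 - 65)) + 86)² = ((-5 - 3*108) + 86)² = ((-5 - 324) + 86)² = (-329 + 86)² = (-243)² = 59049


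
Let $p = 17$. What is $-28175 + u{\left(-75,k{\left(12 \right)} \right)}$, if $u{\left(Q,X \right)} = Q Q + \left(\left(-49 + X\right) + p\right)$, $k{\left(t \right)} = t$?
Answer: $-22570$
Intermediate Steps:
$u{\left(Q,X \right)} = -32 + X + Q^{2}$ ($u{\left(Q,X \right)} = Q Q + \left(\left(-49 + X\right) + 17\right) = Q^{2} + \left(-32 + X\right) = -32 + X + Q^{2}$)
$-28175 + u{\left(-75,k{\left(12 \right)} \right)} = -28175 + \left(-32 + 12 + \left(-75\right)^{2}\right) = -28175 + \left(-32 + 12 + 5625\right) = -28175 + 5605 = -22570$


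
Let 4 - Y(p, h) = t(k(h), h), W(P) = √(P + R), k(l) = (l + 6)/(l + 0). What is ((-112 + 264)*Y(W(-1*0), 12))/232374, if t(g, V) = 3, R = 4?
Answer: 76/116187 ≈ 0.00065412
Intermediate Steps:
k(l) = (6 + l)/l
W(P) = √(4 + P) (W(P) = √(P + 4) = √(4 + P))
Y(p, h) = 1 (Y(p, h) = 4 - 1*3 = 4 - 3 = 1)
((-112 + 264)*Y(W(-1*0), 12))/232374 = ((-112 + 264)*1)/232374 = (152*1)*(1/232374) = 152*(1/232374) = 76/116187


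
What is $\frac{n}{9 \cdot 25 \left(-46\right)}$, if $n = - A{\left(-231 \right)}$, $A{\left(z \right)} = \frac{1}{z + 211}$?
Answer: $- \frac{1}{207000} \approx -4.8309 \cdot 10^{-6}$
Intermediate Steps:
$A{\left(z \right)} = \frac{1}{211 + z}$
$n = \frac{1}{20}$ ($n = - \frac{1}{211 - 231} = - \frac{1}{-20} = \left(-1\right) \left(- \frac{1}{20}\right) = \frac{1}{20} \approx 0.05$)
$\frac{n}{9 \cdot 25 \left(-46\right)} = \frac{1}{20 \cdot 9 \cdot 25 \left(-46\right)} = \frac{1}{20 \cdot 225 \left(-46\right)} = \frac{1}{20 \left(-10350\right)} = \frac{1}{20} \left(- \frac{1}{10350}\right) = - \frac{1}{207000}$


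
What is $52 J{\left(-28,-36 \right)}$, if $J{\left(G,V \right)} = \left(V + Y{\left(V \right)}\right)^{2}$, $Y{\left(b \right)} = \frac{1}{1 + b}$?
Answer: $\frac{82686292}{1225} \approx 67499.0$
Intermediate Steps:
$J{\left(G,V \right)} = \left(V + \frac{1}{1 + V}\right)^{2}$
$52 J{\left(-28,-36 \right)} = 52 \left(-36 + \frac{1}{1 - 36}\right)^{2} = 52 \left(-36 + \frac{1}{-35}\right)^{2} = 52 \left(-36 - \frac{1}{35}\right)^{2} = 52 \left(- \frac{1261}{35}\right)^{2} = 52 \cdot \frac{1590121}{1225} = \frac{82686292}{1225}$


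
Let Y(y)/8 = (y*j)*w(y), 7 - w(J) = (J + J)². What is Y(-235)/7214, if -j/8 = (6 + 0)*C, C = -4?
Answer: 39866768640/3607 ≈ 1.1053e+7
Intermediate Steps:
w(J) = 7 - 4*J² (w(J) = 7 - (J + J)² = 7 - (2*J)² = 7 - 4*J²)
j = 192 (j = -8*(6 + 0)*(-4) = -48*(-4) = -8*(-24) = 192)
Y(y) = 1536*y*(7 - 4*y²) (Y(y) = 8*((y*192)*(7 - 4*y²)) = 8*((192*y)*(7 - 4*y²)) = 8*(192*y*(7 - 4*y²)) = 1536*y*(7 - 4*y²))
Y(-235)/7214 = (-6144*(-235)³ + 10752*(-235))/7214 = (-6144*(-12977875) - 2526720)*(1/7214) = (79736064000 - 2526720)*(1/7214) = 79733537280*(1/7214) = 39866768640/3607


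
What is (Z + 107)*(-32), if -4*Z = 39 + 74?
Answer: -2520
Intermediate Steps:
Z = -113/4 (Z = -(39 + 74)/4 = -¼*113 = -113/4 ≈ -28.250)
(Z + 107)*(-32) = (-113/4 + 107)*(-32) = (315/4)*(-32) = -2520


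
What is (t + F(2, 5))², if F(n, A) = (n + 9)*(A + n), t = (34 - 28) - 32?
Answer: 2601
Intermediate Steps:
t = -26 (t = 6 - 32 = -26)
F(n, A) = (9 + n)*(A + n)
(t + F(2, 5))² = (-26 + (2² + 9*5 + 9*2 + 5*2))² = (-26 + (4 + 45 + 18 + 10))² = (-26 + 77)² = 51² = 2601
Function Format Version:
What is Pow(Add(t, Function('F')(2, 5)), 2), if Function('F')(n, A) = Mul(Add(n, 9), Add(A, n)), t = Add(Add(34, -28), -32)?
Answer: 2601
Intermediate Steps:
t = -26 (t = Add(6, -32) = -26)
Function('F')(n, A) = Mul(Add(9, n), Add(A, n))
Pow(Add(t, Function('F')(2, 5)), 2) = Pow(Add(-26, Add(Pow(2, 2), Mul(9, 5), Mul(9, 2), Mul(5, 2))), 2) = Pow(Add(-26, Add(4, 45, 18, 10)), 2) = Pow(Add(-26, 77), 2) = Pow(51, 2) = 2601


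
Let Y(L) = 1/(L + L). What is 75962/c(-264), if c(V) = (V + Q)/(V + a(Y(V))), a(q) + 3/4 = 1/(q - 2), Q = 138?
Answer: 14198247325/88788 ≈ 1.5991e+5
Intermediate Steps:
Y(L) = 1/(2*L)
a(q) = -3/4 + 1/(-2 + q) (a(q) = -3/4 + 1/(q - 2) = -3/4 + 1/(-2 + q))
c(V) = (138 + V)/(V + (10 - 3/(2*V))/(4*(-2 + 1/(2*V)))) (c(V) = (V + 138)/(V + (10 - 3/(2*V))/(4*(-2 + 1/(2*V)))) = (138 + V)/(V + (10 - 3/(2*V))/(4*(-2 + 1/(2*V)))))
75962/c(-264) = 75962/((4*(-138 + 4*(-264)**2 + 551*(-264))/(3 - 24*(-264) + 16*(-264)**2))) = 75962/((4*(-138 + 4*69696 - 145464)/(3 + 6336 + 16*69696))) = 75962/((4*(-138 + 278784 - 145464)/(3 + 6336 + 1115136))) = 75962/((4*133182/1121475)) = 75962/((4*(1/1121475)*133182)) = 75962/(177576/373825) = 75962*(373825/177576) = 14198247325/88788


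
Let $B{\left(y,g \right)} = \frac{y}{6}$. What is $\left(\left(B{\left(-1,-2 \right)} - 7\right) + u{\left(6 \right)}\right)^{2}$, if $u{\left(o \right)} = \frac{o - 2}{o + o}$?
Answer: $\frac{1681}{36} \approx 46.694$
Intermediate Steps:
$u{\left(o \right)} = \frac{-2 + o}{2 o}$
$B{\left(y,g \right)} = \frac{y}{6}$ ($B{\left(y,g \right)} = y \frac{1}{6} = \frac{y}{6}$)
$\left(\left(B{\left(-1,-2 \right)} - 7\right) + u{\left(6 \right)}\right)^{2} = \left(\left(\frac{1}{6} \left(-1\right) - 7\right) + \frac{-2 + 6}{2 \cdot 6}\right)^{2} = \left(\left(- \frac{1}{6} - 7\right) + \frac{1}{2} \cdot \frac{1}{6} \cdot 4\right)^{2} = \left(- \frac{43}{6} + \frac{1}{3}\right)^{2} = \left(- \frac{41}{6}\right)^{2} = \frac{1681}{36}$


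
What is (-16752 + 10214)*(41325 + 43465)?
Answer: -554357020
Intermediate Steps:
(-16752 + 10214)*(41325 + 43465) = -6538*84790 = -554357020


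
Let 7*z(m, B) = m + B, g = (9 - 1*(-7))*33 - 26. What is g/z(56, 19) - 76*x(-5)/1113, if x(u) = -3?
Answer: 1309394/27825 ≈ 47.058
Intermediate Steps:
g = 502 (g = (9 + 7)*33 - 26 = 16*33 - 26 = 528 - 26 = 502)
z(m, B) = B/7 + m/7 (z(m, B) = (m + B)/7 = (B + m)/7 = B/7 + m/7)
g/z(56, 19) - 76*x(-5)/1113 = 502/((⅐)*19 + (⅐)*56) - 76*(-3)/1113 = 502/(19/7 + 8) + 228*(1/1113) = 502/(75/7) + 76/371 = 502*(7/75) + 76/371 = 3514/75 + 76/371 = 1309394/27825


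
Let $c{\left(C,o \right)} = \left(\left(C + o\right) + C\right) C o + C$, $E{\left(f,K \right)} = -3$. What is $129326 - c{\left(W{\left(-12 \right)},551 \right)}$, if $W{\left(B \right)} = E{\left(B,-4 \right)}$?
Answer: $1030214$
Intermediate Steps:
$W{\left(B \right)} = -3$
$c{\left(C,o \right)} = C + C o \left(o + 2 C\right)$ ($c{\left(C,o \right)} = \left(o + 2 C\right) C o + C = C \left(o + 2 C\right) o + C = C o \left(o + 2 C\right) + C = C + C o \left(o + 2 C\right)$)
$129326 - c{\left(W{\left(-12 \right)},551 \right)} = 129326 - - 3 \left(1 + 551^{2} + 2 \left(-3\right) 551\right) = 129326 - - 3 \left(1 + 303601 - 3306\right) = 129326 - \left(-3\right) 300296 = 129326 - -900888 = 129326 + 900888 = 1030214$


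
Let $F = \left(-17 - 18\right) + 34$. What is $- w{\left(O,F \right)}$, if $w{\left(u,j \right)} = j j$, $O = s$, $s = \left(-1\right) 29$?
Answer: $-1$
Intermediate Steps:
$s = -29$
$O = -29$
$F = -1$ ($F = -35 + 34 = -1$)
$w{\left(u,j \right)} = j^{2}$
$- w{\left(O,F \right)} = - \left(-1\right)^{2} = \left(-1\right) 1 = -1$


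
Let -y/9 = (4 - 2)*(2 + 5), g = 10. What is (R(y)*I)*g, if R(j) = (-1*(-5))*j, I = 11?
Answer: -69300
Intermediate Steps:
y = -126 (y = -9*(4 - 2)*(2 + 5) = -18*7 = -9*14 = -126)
R(j) = 5*j
(R(y)*I)*g = ((5*(-126))*11)*10 = -630*11*10 = -6930*10 = -69300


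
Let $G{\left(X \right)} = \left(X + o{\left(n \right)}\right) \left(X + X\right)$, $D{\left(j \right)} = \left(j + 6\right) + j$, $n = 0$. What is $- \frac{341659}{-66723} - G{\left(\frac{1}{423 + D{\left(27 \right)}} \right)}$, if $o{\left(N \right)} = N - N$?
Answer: $\frac{1155147145}{225590463} \approx 5.1206$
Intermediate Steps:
$D{\left(j \right)} = 6 + 2 j$ ($D{\left(j \right)} = \left(6 + j\right) + j = 6 + 2 j$)
$o{\left(N \right)} = 0$
$G{\left(X \right)} = 2 X^{2}$ ($G{\left(X \right)} = \left(X + 0\right) \left(X + X\right) = X 2 X = 2 X^{2}$)
$- \frac{341659}{-66723} - G{\left(\frac{1}{423 + D{\left(27 \right)}} \right)} = - \frac{341659}{-66723} - 2 \left(\frac{1}{423 + \left(6 + 2 \cdot 27\right)}\right)^{2} = \left(-341659\right) \left(- \frac{1}{66723}\right) - 2 \left(\frac{1}{423 + \left(6 + 54\right)}\right)^{2} = \frac{341659}{66723} - 2 \left(\frac{1}{423 + 60}\right)^{2} = \frac{341659}{66723} - 2 \left(\frac{1}{483}\right)^{2} = \frac{341659}{66723} - \frac{2}{233289} = \frac{1155147145}{225590463}$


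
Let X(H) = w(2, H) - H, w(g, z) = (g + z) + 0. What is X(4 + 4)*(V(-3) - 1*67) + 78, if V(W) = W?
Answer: -62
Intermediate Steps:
w(g, z) = g + z
X(H) = 2 (X(H) = (2 + H) - H = 2)
X(4 + 4)*(V(-3) - 1*67) + 78 = 2*(-3 - 1*67) + 78 = 2*(-3 - 67) + 78 = 2*(-70) + 78 = -140 + 78 = -62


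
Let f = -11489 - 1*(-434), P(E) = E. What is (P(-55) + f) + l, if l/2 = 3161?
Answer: -4788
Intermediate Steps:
l = 6322 (l = 2*3161 = 6322)
f = -11055 (f = -11489 + 434 = -11055)
(P(-55) + f) + l = (-55 - 11055) + 6322 = -11110 + 6322 = -4788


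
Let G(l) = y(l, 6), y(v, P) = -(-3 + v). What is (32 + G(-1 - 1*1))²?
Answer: 1369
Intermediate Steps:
y(v, P) = 3 - v
G(l) = 3 - l
(32 + G(-1 - 1*1))² = (32 + (3 - (-1 - 1*1)))² = (32 + (3 - (-1 - 1)))² = (32 + (3 - 1*(-2)))² = (32 + (3 + 2))² = (32 + 5)² = 37² = 1369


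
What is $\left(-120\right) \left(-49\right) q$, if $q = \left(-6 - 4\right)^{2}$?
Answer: $588000$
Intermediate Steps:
$q = 100$ ($q = \left(-10\right)^{2} = 100$)
$\left(-120\right) \left(-49\right) q = \left(-120\right) \left(-49\right) 100 = 5880 \cdot 100 = 588000$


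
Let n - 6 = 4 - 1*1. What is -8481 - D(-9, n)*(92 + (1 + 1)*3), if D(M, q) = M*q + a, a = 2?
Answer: -739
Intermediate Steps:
n = 9 (n = 6 + (4 - 1*1) = 6 + (4 - 1) = 6 + 3 = 9)
D(M, q) = 2 + M*q (D(M, q) = M*q + 2 = 2 + M*q)
-8481 - D(-9, n)*(92 + (1 + 1)*3) = -8481 - (2 - 9*9)*(92 + (1 + 1)*3) = -8481 - (2 - 81)*(92 + 2*3) = -8481 - (-79)*(92 + 6) = -8481 - (-79)*98 = -8481 - 1*(-7742) = -8481 + 7742 = -739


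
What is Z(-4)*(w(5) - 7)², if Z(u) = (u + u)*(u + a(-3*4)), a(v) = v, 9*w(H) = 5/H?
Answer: 492032/81 ≈ 6074.5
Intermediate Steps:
w(H) = 5/(9*H) (w(H) = (5/H)/9 = 5/(9*H))
Z(u) = 2*u*(-12 + u) (Z(u) = (u + u)*(u - 3*4) = (2*u)*(u - 12) = (2*u)*(-12 + u) = 2*u*(-12 + u))
Z(-4)*(w(5) - 7)² = (2*(-4)*(-12 - 4))*((5/9)/5 - 7)² = (2*(-4)*(-16))*((5/9)*(⅕) - 7)² = 128*(⅑ - 7)² = 128*(-62/9)² = 128*(3844/81) = 492032/81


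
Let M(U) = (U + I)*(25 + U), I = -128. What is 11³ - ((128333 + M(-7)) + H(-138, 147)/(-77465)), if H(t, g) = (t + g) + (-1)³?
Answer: -9649969972/77465 ≈ -1.2457e+5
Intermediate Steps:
M(U) = (-128 + U)*(25 + U) (M(U) = (U - 128)*(25 + U) = (-128 + U)*(25 + U))
H(t, g) = -1 + g + t (H(t, g) = (g + t) - 1 = -1 + g + t)
11³ - ((128333 + M(-7)) + H(-138, 147)/(-77465)) = 11³ - ((128333 + (-3200 + (-7)² - 103*(-7))) + (-1 + 147 - 138)/(-77465)) = 1331 - ((128333 + (-3200 + 49 + 721)) + 8*(-1/77465)) = 1331 - ((128333 - 2430) - 8/77465) = 1331 - (125903 - 8/77465) = 1331 - 1*9753075887/77465 = 1331 - 9753075887/77465 = -9649969972/77465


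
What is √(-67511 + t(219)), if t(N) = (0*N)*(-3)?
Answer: I*√67511 ≈ 259.83*I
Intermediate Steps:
t(N) = 0 (t(N) = 0*(-3) = 0)
√(-67511 + t(219)) = √(-67511 + 0) = √(-67511) = I*√67511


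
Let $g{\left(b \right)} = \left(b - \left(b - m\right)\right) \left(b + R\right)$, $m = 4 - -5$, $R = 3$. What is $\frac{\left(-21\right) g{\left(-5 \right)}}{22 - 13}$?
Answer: $42$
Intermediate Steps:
$m = 9$ ($m = 4 + 5 = 9$)
$g{\left(b \right)} = 27 + 9 b$ ($g{\left(b \right)} = \left(b - \left(-9 + b\right)\right) \left(b + 3\right) = 9 \left(3 + b\right) = 27 + 9 b$)
$\frac{\left(-21\right) g{\left(-5 \right)}}{22 - 13} = \frac{\left(-21\right) \left(27 + 9 \left(-5\right)\right)}{22 - 13} = \frac{\left(-21\right) \left(27 - 45\right)}{9} = \left(-21\right) \left(-18\right) \frac{1}{9} = 378 \cdot \frac{1}{9} = 42$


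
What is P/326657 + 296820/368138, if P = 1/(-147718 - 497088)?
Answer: 31259656705384151/38770525908882398 ≈ 0.80627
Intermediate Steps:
P = -1/644806 (P = 1/(-644806) = -1/644806 ≈ -1.5509e-6)
P/326657 + 296820/368138 = -1/644806/326657 + 296820/368138 = -1/644806*1/326657 + 296820*(1/368138) = -1/210630393542 + 148410/184069 = 31259656705384151/38770525908882398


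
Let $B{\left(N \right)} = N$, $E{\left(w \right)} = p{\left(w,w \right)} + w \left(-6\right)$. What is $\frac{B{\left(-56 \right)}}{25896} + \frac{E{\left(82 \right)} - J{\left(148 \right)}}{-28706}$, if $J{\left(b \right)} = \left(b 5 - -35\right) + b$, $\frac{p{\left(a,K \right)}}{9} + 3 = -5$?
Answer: $\frac{4612477}{92921322} \approx 0.049639$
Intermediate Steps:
$p{\left(a,K \right)} = -72$ ($p{\left(a,K \right)} = -27 + 9 \left(-5\right) = -27 - 45 = -72$)
$J{\left(b \right)} = 35 + 6 b$ ($J{\left(b \right)} = \left(5 b + 35\right) + b = \left(35 + 5 b\right) + b = 35 + 6 b$)
$E{\left(w \right)} = -72 - 6 w$ ($E{\left(w \right)} = -72 + w \left(-6\right) = -72 - 6 w$)
$\frac{B{\left(-56 \right)}}{25896} + \frac{E{\left(82 \right)} - J{\left(148 \right)}}{-28706} = - \frac{56}{25896} + \frac{\left(-72 - 492\right) - \left(35 + 6 \cdot 148\right)}{-28706} = \left(-56\right) \frac{1}{25896} + \left(\left(-72 - 492\right) - \left(35 + 888\right)\right) \left(- \frac{1}{28706}\right) = - \frac{7}{3237} + \left(-564 - 923\right) \left(- \frac{1}{28706}\right) = - \frac{7}{3237} - - \frac{1487}{28706} = - \frac{7}{3237} + \frac{1487}{28706} = \frac{4612477}{92921322}$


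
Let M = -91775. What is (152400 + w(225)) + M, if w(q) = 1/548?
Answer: 33222501/548 ≈ 60625.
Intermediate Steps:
w(q) = 1/548
(152400 + w(225)) + M = (152400 + 1/548) - 91775 = 83515201/548 - 91775 = 33222501/548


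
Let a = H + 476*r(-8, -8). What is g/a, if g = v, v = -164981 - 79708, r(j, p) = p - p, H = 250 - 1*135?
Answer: -244689/115 ≈ -2127.7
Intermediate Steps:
H = 115 (H = 250 - 135 = 115)
r(j, p) = 0
a = 115 (a = 115 + 476*0 = 115 + 0 = 115)
v = -244689
g = -244689
g/a = -244689/115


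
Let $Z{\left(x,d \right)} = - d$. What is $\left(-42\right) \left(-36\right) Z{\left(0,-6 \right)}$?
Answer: $9072$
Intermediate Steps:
$\left(-42\right) \left(-36\right) Z{\left(0,-6 \right)} = \left(-42\right) \left(-36\right) \left(\left(-1\right) \left(-6\right)\right) = 1512 \cdot 6 = 9072$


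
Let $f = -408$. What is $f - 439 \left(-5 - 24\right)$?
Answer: $12323$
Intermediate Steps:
$f - 439 \left(-5 - 24\right) = -408 - 439 \left(-5 - 24\right) = -408 - -12731 = -408 + 12731 = 12323$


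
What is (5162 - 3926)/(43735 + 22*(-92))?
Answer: 1236/41711 ≈ 0.029632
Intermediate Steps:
(5162 - 3926)/(43735 + 22*(-92)) = 1236/(43735 - 2024) = 1236/41711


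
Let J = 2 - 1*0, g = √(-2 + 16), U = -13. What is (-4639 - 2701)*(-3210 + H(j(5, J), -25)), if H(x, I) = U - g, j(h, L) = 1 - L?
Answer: 23656820 + 7340*√14 ≈ 2.3684e+7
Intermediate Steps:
g = √14 ≈ 3.7417
J = 2 (J = 2 + 0 = 2)
H(x, I) = -13 - √14
(-4639 - 2701)*(-3210 + H(j(5, J), -25)) = (-4639 - 2701)*(-3210 + (-13 - √14)) = -7340*(-3223 - √14) = 23656820 + 7340*√14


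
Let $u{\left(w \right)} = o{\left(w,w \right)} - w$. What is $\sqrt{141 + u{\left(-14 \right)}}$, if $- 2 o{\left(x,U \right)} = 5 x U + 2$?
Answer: $4 i \sqrt{21} \approx 18.33 i$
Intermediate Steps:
$o{\left(x,U \right)} = -1 - \frac{5 U x}{2}$ ($o{\left(x,U \right)} = - \frac{5 x U + 2}{2} = - \frac{5 U x + 2}{2} = - \frac{2 + 5 U x}{2} = -1 - \frac{5 U x}{2}$)
$u{\left(w \right)} = -1 - w - \frac{5 w^{2}}{2}$ ($u{\left(w \right)} = \left(-1 - \frac{5 w w}{2}\right) - w = \left(-1 - \frac{5 w^{2}}{2}\right) - w = -1 - w - \frac{5 w^{2}}{2}$)
$\sqrt{141 + u{\left(-14 \right)}} = \sqrt{141 - \left(-13 + 490\right)} = \sqrt{141 - 477} = \sqrt{-336} = 4 i \sqrt{21}$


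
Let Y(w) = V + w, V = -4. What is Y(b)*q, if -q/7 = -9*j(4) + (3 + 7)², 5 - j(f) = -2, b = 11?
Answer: -1813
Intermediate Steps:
j(f) = 7 (j(f) = 5 - 1*(-2) = 5 + 2 = 7)
Y(w) = -4 + w
q = -259 (q = -7*(-9*7 + (3 + 7)²) = -7*(-63 + 10²) = -7*(-63 + 100) = -7*37 = -259)
Y(b)*q = (-4 + 11)*(-259) = 7*(-259) = -1813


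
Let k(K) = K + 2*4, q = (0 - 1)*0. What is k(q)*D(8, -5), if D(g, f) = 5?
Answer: 40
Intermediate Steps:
q = 0 (q = -1*0 = 0)
k(K) = 8 + K (k(K) = K + 8 = 8 + K)
k(q)*D(8, -5) = (8 + 0)*5 = 8*5 = 40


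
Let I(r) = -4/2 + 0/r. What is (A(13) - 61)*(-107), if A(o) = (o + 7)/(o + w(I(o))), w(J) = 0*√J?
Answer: 82711/13 ≈ 6362.4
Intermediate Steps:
I(r) = -2 (I(r) = -4*½ + 0 = -2 + 0 = -2)
w(J) = 0
A(o) = (7 + o)/o (A(o) = (o + 7)/(o + 0) = (7 + o)/o)
(A(13) - 61)*(-107) = ((7 + 13)/13 - 61)*(-107) = ((1/13)*20 - 61)*(-107) = (20/13 - 61)*(-107) = -773/13*(-107) = 82711/13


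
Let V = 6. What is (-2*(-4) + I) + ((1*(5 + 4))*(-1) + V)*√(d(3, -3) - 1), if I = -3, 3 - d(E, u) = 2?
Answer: 5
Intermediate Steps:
d(E, u) = 1 (d(E, u) = 3 - 1*2 = 3 - 2 = 1)
(-2*(-4) + I) + ((1*(5 + 4))*(-1) + V)*√(d(3, -3) - 1) = (-2*(-4) - 3) + ((1*(5 + 4))*(-1) + 6)*√(1 - 1) = (8 - 3) + ((1*9)*(-1) + 6)*√0 = 5 + (9*(-1) + 6)*0 = 5 + (-9 + 6)*0 = 5 - 3*0 = 5 + 0 = 5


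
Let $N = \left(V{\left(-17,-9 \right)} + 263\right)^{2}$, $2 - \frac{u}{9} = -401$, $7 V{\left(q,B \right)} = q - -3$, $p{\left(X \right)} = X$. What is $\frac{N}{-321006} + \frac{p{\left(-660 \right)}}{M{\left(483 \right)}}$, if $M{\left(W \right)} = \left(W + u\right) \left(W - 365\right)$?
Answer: $- \frac{184717703}{864897166} \approx -0.21357$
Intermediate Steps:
$V{\left(q,B \right)} = \frac{3}{7} + \frac{q}{7}$ ($V{\left(q,B \right)} = \frac{q - -3}{7} = \frac{q + 3}{7} = \frac{3 + q}{7} = \frac{3}{7} + \frac{q}{7}$)
$u = 3627$ ($u = 18 - -3609 = 18 + 3609 = 3627$)
$M{\left(W \right)} = \left(-365 + W\right) \left(3627 + W\right)$ ($M{\left(W \right)} = \left(W + 3627\right) \left(W - 365\right) = \left(3627 + W\right) \left(-365 + W\right) = \left(-365 + W\right) \left(3627 + W\right)$)
$N = 68121$ ($N = \left(\left(\frac{3}{7} + \frac{1}{7} \left(-17\right)\right) + 263\right)^{2} = \left(\left(\frac{3}{7} - \frac{17}{7}\right) + 263\right)^{2} = \left(-2 + 263\right)^{2} = 261^{2} = 68121$)
$\frac{N}{-321006} + \frac{p{\left(-660 \right)}}{M{\left(483 \right)}} = \frac{68121}{-321006} - \frac{660}{-1323855 + 483^{2} + 3262 \cdot 483} = 68121 \left(- \frac{1}{321006}\right) - \frac{660}{-1323855 + 233289 + 1575546} = - \frac{22707}{107002} - \frac{660}{484980} = - \frac{22707}{107002} - \frac{11}{8083} = - \frac{184717703}{864897166}$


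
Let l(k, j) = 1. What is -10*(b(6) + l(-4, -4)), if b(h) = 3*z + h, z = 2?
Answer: -130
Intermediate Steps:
b(h) = 6 + h (b(h) = 3*2 + h = 6 + h)
-10*(b(6) + l(-4, -4)) = -10*((6 + 6) + 1) = -10*(12 + 1) = -10*13 = -130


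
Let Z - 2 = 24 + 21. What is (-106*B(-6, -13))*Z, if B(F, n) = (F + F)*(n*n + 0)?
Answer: 10103496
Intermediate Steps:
B(F, n) = 2*F*n² (B(F, n) = (2*F)*(n² + 0) = (2*F)*n² = 2*F*n²)
Z = 47 (Z = 2 + (24 + 21) = 2 + 45 = 47)
(-106*B(-6, -13))*Z = -212*(-6)*(-13)²*47 = -212*(-6)*169*47 = -106*(-2028)*47 = 214968*47 = 10103496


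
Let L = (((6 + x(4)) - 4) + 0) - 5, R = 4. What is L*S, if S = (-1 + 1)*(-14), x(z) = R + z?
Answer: 0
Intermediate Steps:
x(z) = 4 + z
S = 0 (S = 0*(-14) = 0)
L = 5 (L = (((6 + (4 + 4)) - 4) + 0) - 5 = (((6 + 8) - 4) + 0) - 5 = ((14 - 4) + 0) - 5 = (10 + 0) - 5 = 10 - 5 = 5)
L*S = 5*0 = 0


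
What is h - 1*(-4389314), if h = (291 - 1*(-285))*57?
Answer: 4422146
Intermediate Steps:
h = 32832 (h = (291 + 285)*57 = 576*57 = 32832)
h - 1*(-4389314) = 32832 - 1*(-4389314) = 32832 + 4389314 = 4422146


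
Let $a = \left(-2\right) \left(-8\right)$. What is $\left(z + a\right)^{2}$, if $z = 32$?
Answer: $2304$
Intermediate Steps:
$a = 16$
$\left(z + a\right)^{2} = \left(32 + 16\right)^{2} = 48^{2} = 2304$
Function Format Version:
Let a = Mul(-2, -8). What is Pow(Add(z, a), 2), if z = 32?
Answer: 2304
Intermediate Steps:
a = 16
Pow(Add(z, a), 2) = Pow(Add(32, 16), 2) = Pow(48, 2) = 2304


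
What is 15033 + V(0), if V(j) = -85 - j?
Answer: 14948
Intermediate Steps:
15033 + V(0) = 15033 + (-85 - 1*0) = 15033 + (-85 + 0) = 15033 - 85 = 14948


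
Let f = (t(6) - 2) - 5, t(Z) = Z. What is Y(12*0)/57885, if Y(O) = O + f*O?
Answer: 0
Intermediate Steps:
f = -1 (f = (6 - 2) - 5 = 4 - 5 = -1)
Y(O) = 0 (Y(O) = O - O = 0)
Y(12*0)/57885 = 0/57885 = 0*(1/57885) = 0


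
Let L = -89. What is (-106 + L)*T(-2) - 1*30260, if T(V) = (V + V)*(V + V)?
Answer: -33380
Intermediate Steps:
T(V) = 4*V² (T(V) = (2*V)*(2*V) = 4*V²)
(-106 + L)*T(-2) - 1*30260 = (-106 - 89)*(4*(-2)²) - 1*30260 = -780*4 - 30260 = -195*16 - 30260 = -3120 - 30260 = -33380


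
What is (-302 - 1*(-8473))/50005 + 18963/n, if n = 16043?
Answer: 1079332168/802230215 ≈ 1.3454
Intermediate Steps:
(-302 - 1*(-8473))/50005 + 18963/n = (-302 - 1*(-8473))/50005 + 18963/16043 = (-302 + 8473)*(1/50005) + 18963*(1/16043) = 8171*(1/50005) + 18963/16043 = 8171/50005 + 18963/16043 = 1079332168/802230215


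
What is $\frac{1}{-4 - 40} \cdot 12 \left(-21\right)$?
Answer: $\frac{63}{11} \approx 5.7273$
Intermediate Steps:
$\frac{1}{-4 - 40} \cdot 12 \left(-21\right) = \frac{1}{-44} \cdot 12 \left(-21\right) = \left(- \frac{1}{44}\right) 12 \left(-21\right) = \left(- \frac{3}{11}\right) \left(-21\right) = \frac{63}{11}$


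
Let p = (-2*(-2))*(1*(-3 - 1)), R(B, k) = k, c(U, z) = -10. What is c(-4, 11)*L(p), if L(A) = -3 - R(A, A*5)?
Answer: -770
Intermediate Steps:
p = -16 (p = 4*(1*(-4)) = 4*(-4) = -16)
L(A) = -3 - 5*A (L(A) = -3 - A*5 = -3 - 5*A)
c(-4, 11)*L(p) = -10*(-3 - 5*(-16)) = -10*(-3 + 80) = -10*77 = -770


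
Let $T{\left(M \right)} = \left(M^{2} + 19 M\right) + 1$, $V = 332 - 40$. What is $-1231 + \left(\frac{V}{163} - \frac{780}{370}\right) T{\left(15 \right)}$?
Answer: $- \frac{8400171}{6031} \approx -1392.8$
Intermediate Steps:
$V = 292$ ($V = 332 - 40 = 292$)
$T{\left(M \right)} = 1 + M^{2} + 19 M$
$-1231 + \left(\frac{V}{163} - \frac{780}{370}\right) T{\left(15 \right)} = -1231 + \left(\frac{292}{163} - \frac{780}{370}\right) \left(1 + 15^{2} + 19 \cdot 15\right) = -1231 + \left(292 \cdot \frac{1}{163} - \frac{78}{37}\right) \left(1 + 225 + 285\right) = -1231 + \left(\frac{292}{163} - \frac{78}{37}\right) 511 = -1231 - \frac{976010}{6031} = - \frac{8400171}{6031}$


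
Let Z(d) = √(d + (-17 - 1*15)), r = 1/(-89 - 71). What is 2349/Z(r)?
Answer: -3132*I*√5690/569 ≈ -415.21*I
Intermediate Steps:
r = -1/160 (r = 1/(-160) = -1/160 ≈ -0.0062500)
Z(d) = √(-32 + d) (Z(d) = √(d + (-17 - 15)) = √(d - 32) = √(-32 + d))
2349/Z(r) = 2349/(√(-32 - 1/160)) = 2349/(√(-5121/160)) = 2349/((3*I*√5690/40)) = 2349*(-4*I*√5690/1707) = -3132*I*√5690/569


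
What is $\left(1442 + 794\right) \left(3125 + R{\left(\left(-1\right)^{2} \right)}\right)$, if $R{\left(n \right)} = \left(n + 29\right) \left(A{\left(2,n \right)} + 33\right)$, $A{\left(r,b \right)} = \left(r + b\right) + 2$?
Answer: $9536540$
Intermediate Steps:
$A{\left(r,b \right)} = 2 + b + r$ ($A{\left(r,b \right)} = \left(b + r\right) + 2 = 2 + b + r$)
$R{\left(n \right)} = \left(29 + n\right) \left(37 + n\right)$ ($R{\left(n \right)} = \left(n + 29\right) \left(\left(2 + n + 2\right) + 33\right) = \left(29 + n\right) \left(\left(4 + n\right) + 33\right) = \left(29 + n\right) \left(37 + n\right)$)
$\left(1442 + 794\right) \left(3125 + R{\left(\left(-1\right)^{2} \right)}\right) = \left(1442 + 794\right) \left(3125 + \left(1073 + \left(\left(-1\right)^{2}\right)^{2} + 66 \left(-1\right)^{2}\right)\right) = 2236 \left(3125 + \left(1073 + 1^{2} + 66 \cdot 1\right)\right) = 2236 \left(3125 + \left(1073 + 1 + 66\right)\right) = 2236 \left(3125 + 1140\right) = 2236 \cdot 4265 = 9536540$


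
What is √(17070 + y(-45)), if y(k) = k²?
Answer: √19095 ≈ 138.18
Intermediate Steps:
√(17070 + y(-45)) = √(17070 + (-45)²) = √(17070 + 2025) = √19095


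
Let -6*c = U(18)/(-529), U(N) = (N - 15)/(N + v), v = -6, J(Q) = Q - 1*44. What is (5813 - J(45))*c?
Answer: 1453/3174 ≈ 0.45778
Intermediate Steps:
J(Q) = -44 + Q (J(Q) = Q - 44 = -44 + Q)
U(N) = (-15 + N)/(-6 + N) (U(N) = (N - 15)/(N - 6) = (-15 + N)/(-6 + N))
c = 1/12696 (c = -(-15 + 18)/(-6 + 18)/(6*(-529)) = -3/12*(-1)/(6*529) = -(1/12)*3*(-1)/(6*529) = -(-1)/(24*529) = -⅙*(-1/2116) = 1/12696 ≈ 7.8765e-5)
(5813 - J(45))*c = (5813 - (-44 + 45))*(1/12696) = (5813 - 1*1)*(1/12696) = (5813 - 1)*(1/12696) = 5812*(1/12696) = 1453/3174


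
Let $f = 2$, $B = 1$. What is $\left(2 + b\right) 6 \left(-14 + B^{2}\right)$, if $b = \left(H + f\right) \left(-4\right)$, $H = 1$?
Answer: $780$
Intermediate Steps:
$b = -12$ ($b = \left(1 + 2\right) \left(-4\right) = 3 \left(-4\right) = -12$)
$\left(2 + b\right) 6 \left(-14 + B^{2}\right) = \left(2 - 12\right) 6 \left(-14 + 1^{2}\right) = \left(-10\right) 6 \left(-14 + 1\right) = \left(-60\right) \left(-13\right) = 780$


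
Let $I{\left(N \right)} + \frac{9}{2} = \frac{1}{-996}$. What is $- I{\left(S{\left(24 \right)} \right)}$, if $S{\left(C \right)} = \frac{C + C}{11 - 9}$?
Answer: $\frac{4483}{996} \approx 4.501$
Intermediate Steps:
$S{\left(C \right)} = C$ ($S{\left(C \right)} = \frac{2 C}{2} = 2 C \frac{1}{2} = C$)
$I{\left(N \right)} = - \frac{4483}{996}$ ($I{\left(N \right)} = - \frac{9}{2} + \frac{1}{-996} = - \frac{9}{2} - \frac{1}{996} = - \frac{4483}{996}$)
$- I{\left(S{\left(24 \right)} \right)} = \left(-1\right) \left(- \frac{4483}{996}\right) = \frac{4483}{996}$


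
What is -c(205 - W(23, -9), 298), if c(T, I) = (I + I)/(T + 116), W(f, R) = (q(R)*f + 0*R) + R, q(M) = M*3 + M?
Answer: -298/579 ≈ -0.51468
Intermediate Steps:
q(M) = 4*M (q(M) = 3*M + M = 4*M)
W(f, R) = R + 4*R*f (W(f, R) = ((4*R)*f + 0*R) + R = (4*R*f + 0) + R = 4*R*f + R = R + 4*R*f)
c(T, I) = 2*I/(116 + T) (c(T, I) = (2*I)/(116 + T) = 2*I/(116 + T))
-c(205 - W(23, -9), 298) = -2*298/(116 + (205 - (-9)*(1 + 4*23))) = -2*298/(116 + (205 - (-9)*(1 + 92))) = -2*298/(116 + (205 - (-9)*93)) = -2*298/(116 + (205 - 1*(-837))) = -2*298/(116 + (205 + 837)) = -2*298/(116 + 1042) = -2*298/1158 = -1*298/579 = -298/579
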